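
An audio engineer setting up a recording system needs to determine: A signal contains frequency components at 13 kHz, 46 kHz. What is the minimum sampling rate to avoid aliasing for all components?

The highest frequency component is f_max = 46 kHz.
Nyquist rate = 2 * f_max = 2 * 46 kHz = 92 kHz.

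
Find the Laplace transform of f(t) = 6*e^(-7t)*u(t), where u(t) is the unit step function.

Standard Laplace transform pair:
e^(-at)*u(t) <-> 1/(s+a)
With a = 7: L{6*e^(-7t)*u(t)} = 6/(s+7), ROC: Re(s) > -7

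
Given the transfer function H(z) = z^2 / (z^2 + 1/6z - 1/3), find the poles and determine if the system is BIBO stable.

Poles are roots of the denominator: z^2 + 1/6z - 1/3 = 0.
Quadratic formula: z = [-(1/6) +/- sqrt((1/6)^2 - 4*(-1/3))] / 2
Discriminant = 1/36 + 4/3 = 49/36; sqrt = 7/6.
z = (-1/6 +/- 7/6) / 2 => z = 1/2 or z = -2/3.
|p1| = 1/2, |p2| = 2/3.
For BIBO stability, all poles must lie inside the unit circle (|p| < 1).
System is STABLE since both |p| < 1.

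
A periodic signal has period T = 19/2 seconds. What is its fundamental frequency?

The fundamental frequency is the reciprocal of the period.
f = 1/T = 1/(19/2) = 2/19 Hz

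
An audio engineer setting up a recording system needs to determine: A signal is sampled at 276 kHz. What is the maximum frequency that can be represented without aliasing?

The maximum frequency that can be represented without aliasing
is the Nyquist frequency: f_max = f_s / 2 = 276 kHz / 2 = 138 kHz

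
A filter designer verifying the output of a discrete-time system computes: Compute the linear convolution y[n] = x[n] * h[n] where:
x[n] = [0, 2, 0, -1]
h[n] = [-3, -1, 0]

y[n] = sum_k x[k]*h[n-k]. Output length = len(x) + len(h) - 1 = 4 + 3 - 1 = 6.
y[0] = 0*-3 = 0
y[1] = 2*-3 + 0*-1 = -6
y[2] = 0*-3 + 2*-1 + 0*0 = -2
y[3] = -1*-3 + 0*-1 + 2*0 = 3
y[4] = -1*-1 + 0*0 = 1
y[5] = -1*0 = 0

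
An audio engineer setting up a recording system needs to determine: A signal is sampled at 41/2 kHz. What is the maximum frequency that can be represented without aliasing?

The maximum frequency that can be represented without aliasing
is the Nyquist frequency: f_max = f_s / 2 = 41/2 kHz / 2 = 41/4 kHz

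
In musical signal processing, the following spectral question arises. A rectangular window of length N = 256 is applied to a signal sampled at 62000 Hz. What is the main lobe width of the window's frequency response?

For a rectangular window of length N,
the main lobe width in frequency is 2*f_s/N.
= 2*62000/256 = 3875/8 Hz
This determines the minimum frequency separation for resolving two sinusoids.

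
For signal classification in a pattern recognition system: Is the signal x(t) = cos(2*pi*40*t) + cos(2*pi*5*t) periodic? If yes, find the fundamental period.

f1 = 40 Hz, f2 = 5 Hz
Period T1 = 1/40, T2 = 1/5
Ratio T1/T2 = 5/40, which is rational.
The signal is periodic with fundamental period T = 1/GCD(40,5) = 1/5 s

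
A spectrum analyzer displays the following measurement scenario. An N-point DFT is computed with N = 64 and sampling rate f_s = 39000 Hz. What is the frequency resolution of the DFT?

DFT frequency resolution = f_s / N
= 39000 / 64 = 4875/8 Hz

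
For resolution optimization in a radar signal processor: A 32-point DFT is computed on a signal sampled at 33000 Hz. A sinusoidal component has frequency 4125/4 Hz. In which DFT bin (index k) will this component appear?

DFT frequency resolution = f_s/N = 33000/32 = 4125/4 Hz
Bin index k = f_signal / resolution = 4125/4 / 4125/4 = 1
The signal frequency 4125/4 Hz falls in DFT bin k = 1.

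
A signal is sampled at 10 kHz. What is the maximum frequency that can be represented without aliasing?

The maximum frequency that can be represented without aliasing
is the Nyquist frequency: f_max = f_s / 2 = 10 kHz / 2 = 5 kHz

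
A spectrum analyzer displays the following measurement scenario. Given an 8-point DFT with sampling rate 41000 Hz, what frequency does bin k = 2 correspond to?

The frequency of DFT bin k is: f_k = k * f_s / N
f_2 = 2 * 41000 / 8 = 10250 Hz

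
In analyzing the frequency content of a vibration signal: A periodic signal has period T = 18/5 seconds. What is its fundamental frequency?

The fundamental frequency is the reciprocal of the period.
f = 1/T = 1/(18/5) = 5/18 Hz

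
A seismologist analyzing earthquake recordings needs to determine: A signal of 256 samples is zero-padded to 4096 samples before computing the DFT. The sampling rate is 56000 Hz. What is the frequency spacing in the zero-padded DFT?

Original DFT: N = 256, resolution = f_s/N = 56000/256 = 875/4 Hz
Zero-padded DFT: N = 4096, resolution = f_s/N = 56000/4096 = 875/64 Hz
Zero-padding interpolates the spectrum (finer frequency grid)
but does NOT improve the true spectral resolution (ability to resolve close frequencies).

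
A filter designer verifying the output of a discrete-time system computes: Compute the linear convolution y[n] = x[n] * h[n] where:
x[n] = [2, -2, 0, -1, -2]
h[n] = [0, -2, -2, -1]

y[n] = sum_k x[k]*h[n-k]. Output length = len(x) + len(h) - 1 = 5 + 4 - 1 = 8.
y[0] = 2*0 = 0
y[1] = -2*0 + 2*-2 = -4
y[2] = 0*0 + -2*-2 + 2*-2 = 0
y[3] = -1*0 + 0*-2 + -2*-2 + 2*-1 = 2
y[4] = -2*0 + -1*-2 + 0*-2 + -2*-1 = 4
y[5] = -2*-2 + -1*-2 + 0*-1 = 6
y[6] = -2*-2 + -1*-1 = 5
y[7] = -2*-1 = 2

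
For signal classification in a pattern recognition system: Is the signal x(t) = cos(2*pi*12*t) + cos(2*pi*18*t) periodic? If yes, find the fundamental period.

f1 = 12 Hz, f2 = 18 Hz
Period T1 = 1/12, T2 = 1/18
Ratio T1/T2 = 18/12, which is rational.
The signal is periodic with fundamental period T = 1/GCD(12,18) = 1/6 s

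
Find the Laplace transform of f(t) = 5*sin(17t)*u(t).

Standard pair: sin(wt)*u(t) <-> w/(s^2+w^2)
With w = 17: L{5*sin(17t)*u(t)} = 85/(s^2+289)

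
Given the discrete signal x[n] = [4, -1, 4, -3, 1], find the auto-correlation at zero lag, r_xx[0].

The auto-correlation at zero lag r_xx[0] equals the signal energy.
r_xx[0] = sum of x[n]^2 = 4^2 + (-1)^2 + 4^2 + (-3)^2 + 1^2
= 16 + 1 + 16 + 9 + 1 = 43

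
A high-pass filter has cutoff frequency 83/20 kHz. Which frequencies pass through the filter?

A high-pass filter passes all frequencies above the cutoff frequency 83/20 kHz and attenuates lower frequencies.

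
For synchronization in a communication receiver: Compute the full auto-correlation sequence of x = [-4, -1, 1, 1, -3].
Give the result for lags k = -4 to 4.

r_xx[k] = sum_m x[m]*x[m+k], indexed from 0, for k = -4 to 4:
  r_xx[-4] = x[4]*x[0] = 12
  r_xx[-3] = x[3]*x[0] + x[4]*x[1] = -1
  r_xx[-2] = x[2]*x[0] + x[3]*x[1] + x[4]*x[2] = -8
  r_xx[-1] = x[1]*x[0] + x[2]*x[1] + x[3]*x[2] + x[4]*x[3] = 1
  r_xx[0] = x[0]*x[0] + x[1]*x[1] + x[2]*x[2] + x[3]*x[3] + x[4]*x[4] = 28
  r_xx[1] = x[0]*x[1] + x[1]*x[2] + x[2]*x[3] + x[3]*x[4] = 1
  r_xx[2] = x[0]*x[2] + x[1]*x[3] + x[2]*x[4] = -8
  r_xx[3] = x[0]*x[3] + x[1]*x[4] = -1
  r_xx[4] = x[0]*x[4] = 12
r_xx = [12, -1, -8, 1, 28, 1, -8, -1, 12]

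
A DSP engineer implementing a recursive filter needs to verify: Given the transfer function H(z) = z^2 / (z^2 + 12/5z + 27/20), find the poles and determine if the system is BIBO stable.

Poles are roots of the denominator: z^2 + 12/5z + 27/20 = 0.
Quadratic formula: z = [-(12/5) +/- sqrt((12/5)^2 - 4*(27/20))] / 2
Discriminant = 144/25 - 27/5 = 9/25; sqrt = 3/5.
z = (-12/5 +/- 3/5) / 2 => z = -9/10 or z = -3/2.
|p1| = 3/2, |p2| = 9/10.
For BIBO stability, all poles must lie inside the unit circle (|p| < 1).
System is UNSTABLE since at least one |p| >= 1.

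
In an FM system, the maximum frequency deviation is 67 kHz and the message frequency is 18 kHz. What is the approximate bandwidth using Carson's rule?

Carson's rule: BW = 2*(delta_f + f_m)
= 2*(67 + 18) kHz = 170 kHz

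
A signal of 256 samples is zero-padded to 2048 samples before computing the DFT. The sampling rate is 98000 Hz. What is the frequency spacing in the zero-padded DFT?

Original DFT: N = 256, resolution = f_s/N = 98000/256 = 6125/16 Hz
Zero-padded DFT: N = 2048, resolution = f_s/N = 98000/2048 = 6125/128 Hz
Zero-padding interpolates the spectrum (finer frequency grid)
but does NOT improve the true spectral resolution (ability to resolve close frequencies).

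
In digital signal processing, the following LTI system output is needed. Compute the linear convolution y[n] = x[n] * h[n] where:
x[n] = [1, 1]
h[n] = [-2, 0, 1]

y[n] = sum_k x[k]*h[n-k]. Output length = len(x) + len(h) - 1 = 2 + 3 - 1 = 4.
y[0] = 1*-2 = -2
y[1] = 1*-2 + 1*0 = -2
y[2] = 1*0 + 1*1 = 1
y[3] = 1*1 = 1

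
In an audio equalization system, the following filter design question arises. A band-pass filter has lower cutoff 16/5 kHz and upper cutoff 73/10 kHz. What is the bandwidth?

Bandwidth = f_high - f_low
= 73/10 kHz - 16/5 kHz = 41/10 kHz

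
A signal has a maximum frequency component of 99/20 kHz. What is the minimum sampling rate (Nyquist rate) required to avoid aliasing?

By the Nyquist-Shannon sampling theorem,
the minimum sampling rate (Nyquist rate) must be at least 2 * f_max.
Nyquist rate = 2 * 99/20 kHz = 99/10 kHz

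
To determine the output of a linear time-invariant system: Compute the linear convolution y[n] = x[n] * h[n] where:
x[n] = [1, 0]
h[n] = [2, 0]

y[n] = sum_k x[k]*h[n-k]. Output length = len(x) + len(h) - 1 = 2 + 2 - 1 = 3.
y[0] = 1*2 = 2
y[1] = 0*2 + 1*0 = 0
y[2] = 0*0 = 0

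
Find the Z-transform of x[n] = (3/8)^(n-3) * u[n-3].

Time-shifting property: if X(z) = Z{x[n]}, then Z{x[n-d]} = z^(-d) * X(z)
X(z) = z/(z - 3/8) for x[n] = (3/8)^n * u[n]
Z{x[n-3]} = z^(-3) * z/(z - 3/8) = z^(-2)/(z - 3/8)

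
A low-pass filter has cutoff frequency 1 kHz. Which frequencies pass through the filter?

A low-pass filter passes all frequencies below the cutoff frequency 1 kHz and attenuates higher frequencies.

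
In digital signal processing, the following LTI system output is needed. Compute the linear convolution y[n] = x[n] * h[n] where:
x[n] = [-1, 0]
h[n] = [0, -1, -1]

y[n] = sum_k x[k]*h[n-k]. Output length = len(x) + len(h) - 1 = 2 + 3 - 1 = 4.
y[0] = -1*0 = 0
y[1] = 0*0 + -1*-1 = 1
y[2] = 0*-1 + -1*-1 = 1
y[3] = 0*-1 = 0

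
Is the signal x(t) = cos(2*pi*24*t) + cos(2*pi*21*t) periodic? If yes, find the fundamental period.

f1 = 24 Hz, f2 = 21 Hz
Period T1 = 1/24, T2 = 1/21
Ratio T1/T2 = 21/24, which is rational.
The signal is periodic with fundamental period T = 1/GCD(24,21) = 1/3 s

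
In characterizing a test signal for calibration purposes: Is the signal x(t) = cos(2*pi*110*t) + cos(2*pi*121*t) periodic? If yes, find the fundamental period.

f1 = 110 Hz, f2 = 121 Hz
Period T1 = 1/110, T2 = 1/121
Ratio T1/T2 = 121/110, which is rational.
The signal is periodic with fundamental period T = 1/GCD(110,121) = 1/11 s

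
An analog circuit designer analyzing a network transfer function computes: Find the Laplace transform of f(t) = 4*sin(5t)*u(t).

Standard pair: sin(wt)*u(t) <-> w/(s^2+w^2)
With w = 5: L{4*sin(5t)*u(t)} = 20/(s^2+25)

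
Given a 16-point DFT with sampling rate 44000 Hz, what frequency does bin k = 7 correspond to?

The frequency of DFT bin k is: f_k = k * f_s / N
f_7 = 7 * 44000 / 16 = 19250 Hz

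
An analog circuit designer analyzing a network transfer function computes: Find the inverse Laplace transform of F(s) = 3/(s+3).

Standard pair: k/(s+a) <-> k*e^(-at)*u(t)
With k=3, a=3: f(t) = 3*e^(-3t)*u(t)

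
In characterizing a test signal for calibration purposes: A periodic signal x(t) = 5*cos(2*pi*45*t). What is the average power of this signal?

Average power of A*cos(wt) is A^2/2.
P = 5^2 / 2 = 25/2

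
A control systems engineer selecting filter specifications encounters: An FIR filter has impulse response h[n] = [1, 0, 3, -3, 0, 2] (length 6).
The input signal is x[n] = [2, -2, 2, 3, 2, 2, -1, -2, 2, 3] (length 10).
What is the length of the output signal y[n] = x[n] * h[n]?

For linear convolution, the output length is:
len(y) = len(x) + len(h) - 1 = 10 + 6 - 1 = 15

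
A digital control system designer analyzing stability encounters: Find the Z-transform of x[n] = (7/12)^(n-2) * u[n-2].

Time-shifting property: if X(z) = Z{x[n]}, then Z{x[n-d]} = z^(-d) * X(z)
X(z) = z/(z - 7/12) for x[n] = (7/12)^n * u[n]
Z{x[n-2]} = z^(-2) * z/(z - 7/12) = z^(-1)/(z - 7/12)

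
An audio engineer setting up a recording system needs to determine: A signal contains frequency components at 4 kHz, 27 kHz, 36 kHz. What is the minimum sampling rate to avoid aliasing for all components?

The highest frequency component is f_max = 36 kHz.
Nyquist rate = 2 * f_max = 2 * 36 kHz = 72 kHz.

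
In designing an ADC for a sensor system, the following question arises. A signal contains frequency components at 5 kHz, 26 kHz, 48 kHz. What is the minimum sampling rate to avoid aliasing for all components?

The highest frequency component is f_max = 48 kHz.
Nyquist rate = 2 * f_max = 2 * 48 kHz = 96 kHz.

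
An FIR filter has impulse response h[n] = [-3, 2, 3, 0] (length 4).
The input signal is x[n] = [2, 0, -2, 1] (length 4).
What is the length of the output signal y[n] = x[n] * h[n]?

For linear convolution, the output length is:
len(y) = len(x) + len(h) - 1 = 4 + 4 - 1 = 7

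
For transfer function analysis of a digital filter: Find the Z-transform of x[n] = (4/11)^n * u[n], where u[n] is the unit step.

The Z-transform of a^n * u[n] is z/(z-a) for |z| > |a|.
Here a = 4/11, so X(z) = z/(z - (4/11)) = 11z/(11z - 4)
ROC: |z| > 4/11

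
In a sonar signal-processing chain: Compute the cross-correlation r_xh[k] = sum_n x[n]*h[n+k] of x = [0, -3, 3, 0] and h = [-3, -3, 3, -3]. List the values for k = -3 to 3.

Both sequences indexed from 0 and zero outside their support.
Lags with overlap: k = -3 to 3.
  r_xh[-3] = x[3]*h[0] = 0
  r_xh[-2] = x[2]*h[0] + x[3]*h[1] = -9
  r_xh[-1] = x[1]*h[0] + x[2]*h[1] + x[3]*h[2] = 0
  r_xh[0] = x[0]*h[0] + x[1]*h[1] + x[2]*h[2] + x[3]*h[3] = 18
  r_xh[1] = x[0]*h[1] + x[1]*h[2] + x[2]*h[3] = -18
  r_xh[2] = x[0]*h[2] + x[1]*h[3] = 9
  r_xh[3] = x[0]*h[3] = 0
r_xh = [0, -9, 0, 18, -18, 9, 0] (for k = -3, ..., 3)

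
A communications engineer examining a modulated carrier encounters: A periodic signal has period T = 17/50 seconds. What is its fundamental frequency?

The fundamental frequency is the reciprocal of the period.
f = 1/T = 1/(17/50) = 50/17 Hz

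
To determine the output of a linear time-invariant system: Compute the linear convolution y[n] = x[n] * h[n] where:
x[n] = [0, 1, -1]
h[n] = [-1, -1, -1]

y[n] = sum_k x[k]*h[n-k]. Output length = len(x) + len(h) - 1 = 3 + 3 - 1 = 5.
y[0] = 0*-1 = 0
y[1] = 1*-1 + 0*-1 = -1
y[2] = -1*-1 + 1*-1 + 0*-1 = 0
y[3] = -1*-1 + 1*-1 = 0
y[4] = -1*-1 = 1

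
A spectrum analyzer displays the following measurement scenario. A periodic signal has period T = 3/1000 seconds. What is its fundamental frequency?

The fundamental frequency is the reciprocal of the period.
f = 1/T = 1/(3/1000) = 1000/3 Hz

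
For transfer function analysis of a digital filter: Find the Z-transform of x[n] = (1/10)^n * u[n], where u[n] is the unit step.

The Z-transform of a^n * u[n] is z/(z-a) for |z| > |a|.
Here a = 1/10, so X(z) = z/(z - (1/10)) = 10z/(10z - 1)
ROC: |z| > 1/10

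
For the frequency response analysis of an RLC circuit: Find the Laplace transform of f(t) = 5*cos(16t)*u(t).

Standard pair: cos(wt)*u(t) <-> s/(s^2+w^2)
With w = 16: L{5*cos(16t)*u(t)} = 5s/(s^2+256)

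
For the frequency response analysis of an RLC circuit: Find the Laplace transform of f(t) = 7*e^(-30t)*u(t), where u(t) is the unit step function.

Standard Laplace transform pair:
e^(-at)*u(t) <-> 1/(s+a)
With a = 30: L{7*e^(-30t)*u(t)} = 7/(s+30), ROC: Re(s) > -30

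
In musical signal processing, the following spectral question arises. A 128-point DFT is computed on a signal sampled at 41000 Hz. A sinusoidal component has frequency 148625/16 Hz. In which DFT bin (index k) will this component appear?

DFT frequency resolution = f_s/N = 41000/128 = 5125/16 Hz
Bin index k = f_signal / resolution = 148625/16 / 5125/16 = 29
The signal frequency 148625/16 Hz falls in DFT bin k = 29.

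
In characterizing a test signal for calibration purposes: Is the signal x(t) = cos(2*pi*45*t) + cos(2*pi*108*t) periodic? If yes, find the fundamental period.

f1 = 45 Hz, f2 = 108 Hz
Period T1 = 1/45, T2 = 1/108
Ratio T1/T2 = 108/45, which is rational.
The signal is periodic with fundamental period T = 1/GCD(45,108) = 1/9 s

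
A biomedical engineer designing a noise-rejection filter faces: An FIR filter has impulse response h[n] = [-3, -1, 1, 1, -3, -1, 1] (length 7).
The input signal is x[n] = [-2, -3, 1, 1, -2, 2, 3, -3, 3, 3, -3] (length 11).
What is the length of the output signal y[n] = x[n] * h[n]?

For linear convolution, the output length is:
len(y) = len(x) + len(h) - 1 = 11 + 7 - 1 = 17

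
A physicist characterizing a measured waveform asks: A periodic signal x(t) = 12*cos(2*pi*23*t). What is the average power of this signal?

Average power of A*cos(wt) is A^2/2.
P = 12^2 / 2 = 144/2 = 72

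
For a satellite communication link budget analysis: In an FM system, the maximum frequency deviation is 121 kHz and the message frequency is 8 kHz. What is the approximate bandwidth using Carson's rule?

Carson's rule: BW = 2*(delta_f + f_m)
= 2*(121 + 8) kHz = 258 kHz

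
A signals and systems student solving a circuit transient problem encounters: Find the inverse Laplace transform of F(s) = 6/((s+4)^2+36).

Standard pair: w/((s+a)^2+w^2) <-> e^(-at)*sin(wt)*u(t)
With a=4, w=6: f(t) = e^(-4t)*sin(6t)*u(t)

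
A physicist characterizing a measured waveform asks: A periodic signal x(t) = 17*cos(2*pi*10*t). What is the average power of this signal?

Average power of A*cos(wt) is A^2/2.
P = 17^2 / 2 = 289/2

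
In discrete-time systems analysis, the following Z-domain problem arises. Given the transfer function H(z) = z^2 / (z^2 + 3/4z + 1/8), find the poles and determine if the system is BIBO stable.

Poles are roots of the denominator: z^2 + 3/4z + 1/8 = 0.
Quadratic formula: z = [-(3/4) +/- sqrt((3/4)^2 - 4*(1/8))] / 2
Discriminant = 9/16 - 1/2 = 1/16; sqrt = 1/4.
z = (-3/4 +/- 1/4) / 2 => z = -1/4 or z = -1/2.
|p1| = 1/2, |p2| = 1/4.
For BIBO stability, all poles must lie inside the unit circle (|p| < 1).
System is STABLE since both |p| < 1.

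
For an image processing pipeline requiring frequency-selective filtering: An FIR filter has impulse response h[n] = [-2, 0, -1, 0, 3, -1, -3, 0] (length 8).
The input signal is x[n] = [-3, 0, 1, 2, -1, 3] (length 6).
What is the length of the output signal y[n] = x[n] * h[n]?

For linear convolution, the output length is:
len(y) = len(x) + len(h) - 1 = 6 + 8 - 1 = 13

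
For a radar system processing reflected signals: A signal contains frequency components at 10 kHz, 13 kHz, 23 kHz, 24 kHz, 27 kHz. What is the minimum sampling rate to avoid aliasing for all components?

The highest frequency component is f_max = 27 kHz.
Nyquist rate = 2 * f_max = 2 * 27 kHz = 54 kHz.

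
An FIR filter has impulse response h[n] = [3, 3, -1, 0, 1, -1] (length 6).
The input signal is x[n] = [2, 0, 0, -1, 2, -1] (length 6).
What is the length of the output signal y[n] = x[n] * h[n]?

For linear convolution, the output length is:
len(y) = len(x) + len(h) - 1 = 6 + 6 - 1 = 11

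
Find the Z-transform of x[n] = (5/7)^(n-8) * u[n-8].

Time-shifting property: if X(z) = Z{x[n]}, then Z{x[n-d]} = z^(-d) * X(z)
X(z) = z/(z - 5/7) for x[n] = (5/7)^n * u[n]
Z{x[n-8]} = z^(-8) * z/(z - 5/7) = z^(-7)/(z - 5/7)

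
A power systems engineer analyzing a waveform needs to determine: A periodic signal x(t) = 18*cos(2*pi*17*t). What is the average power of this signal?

Average power of A*cos(wt) is A^2/2.
P = 18^2 / 2 = 324/2 = 162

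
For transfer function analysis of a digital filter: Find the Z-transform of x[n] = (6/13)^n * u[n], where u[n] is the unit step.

The Z-transform of a^n * u[n] is z/(z-a) for |z| > |a|.
Here a = 6/13, so X(z) = z/(z - (6/13)) = 13z/(13z - 6)
ROC: |z| > 6/13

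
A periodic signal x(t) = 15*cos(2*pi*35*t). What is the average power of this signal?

Average power of A*cos(wt) is A^2/2.
P = 15^2 / 2 = 225/2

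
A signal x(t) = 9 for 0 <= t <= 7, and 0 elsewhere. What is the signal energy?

Energy = integral of |x(t)|^2 dt over the signal duration
= 9^2 * 7 = 81 * 7 = 567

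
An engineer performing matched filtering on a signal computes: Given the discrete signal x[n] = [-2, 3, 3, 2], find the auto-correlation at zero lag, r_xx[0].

The auto-correlation at zero lag r_xx[0] equals the signal energy.
r_xx[0] = sum of x[n]^2 = (-2)^2 + 3^2 + 3^2 + 2^2
= 4 + 9 + 9 + 4 = 26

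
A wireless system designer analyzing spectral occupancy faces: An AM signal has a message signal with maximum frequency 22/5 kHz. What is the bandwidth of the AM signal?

In AM (double-sideband), the bandwidth is twice the message frequency.
BW = 2 * f_m = 2 * 22/5 kHz = 44/5 kHz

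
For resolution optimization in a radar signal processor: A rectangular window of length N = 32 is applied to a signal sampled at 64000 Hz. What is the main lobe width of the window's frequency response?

For a rectangular window of length N,
the main lobe width in frequency is 2*f_s/N.
= 2*64000/32 = 4000 Hz
This determines the minimum frequency separation for resolving two sinusoids.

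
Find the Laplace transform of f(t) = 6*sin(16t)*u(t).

Standard pair: sin(wt)*u(t) <-> w/(s^2+w^2)
With w = 16: L{6*sin(16t)*u(t)} = 96/(s^2+256)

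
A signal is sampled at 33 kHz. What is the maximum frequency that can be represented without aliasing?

The maximum frequency that can be represented without aliasing
is the Nyquist frequency: f_max = f_s / 2 = 33 kHz / 2 = 33/2 kHz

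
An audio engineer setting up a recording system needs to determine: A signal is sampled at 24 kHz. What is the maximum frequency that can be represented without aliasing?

The maximum frequency that can be represented without aliasing
is the Nyquist frequency: f_max = f_s / 2 = 24 kHz / 2 = 12 kHz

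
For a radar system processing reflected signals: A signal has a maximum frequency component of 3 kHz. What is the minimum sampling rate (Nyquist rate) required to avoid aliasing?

By the Nyquist-Shannon sampling theorem,
the minimum sampling rate (Nyquist rate) must be at least 2 * f_max.
Nyquist rate = 2 * 3 kHz = 6 kHz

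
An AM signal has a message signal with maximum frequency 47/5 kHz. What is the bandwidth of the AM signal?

In AM (double-sideband), the bandwidth is twice the message frequency.
BW = 2 * f_m = 2 * 47/5 kHz = 94/5 kHz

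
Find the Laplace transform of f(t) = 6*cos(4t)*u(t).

Standard pair: cos(wt)*u(t) <-> s/(s^2+w^2)
With w = 4: L{6*cos(4t)*u(t)} = 6s/(s^2+16)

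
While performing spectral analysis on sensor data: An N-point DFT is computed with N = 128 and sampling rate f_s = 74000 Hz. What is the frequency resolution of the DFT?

DFT frequency resolution = f_s / N
= 74000 / 128 = 4625/8 Hz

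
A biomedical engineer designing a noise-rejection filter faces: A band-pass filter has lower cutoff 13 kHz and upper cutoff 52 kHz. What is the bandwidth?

Bandwidth = f_high - f_low
= 52 kHz - 13 kHz = 39 kHz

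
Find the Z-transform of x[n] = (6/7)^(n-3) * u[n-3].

Time-shifting property: if X(z) = Z{x[n]}, then Z{x[n-d]} = z^(-d) * X(z)
X(z) = z/(z - 6/7) for x[n] = (6/7)^n * u[n]
Z{x[n-3]} = z^(-3) * z/(z - 6/7) = z^(-2)/(z - 6/7)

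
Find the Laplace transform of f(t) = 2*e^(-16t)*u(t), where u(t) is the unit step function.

Standard Laplace transform pair:
e^(-at)*u(t) <-> 1/(s+a)
With a = 16: L{2*e^(-16t)*u(t)} = 2/(s+16), ROC: Re(s) > -16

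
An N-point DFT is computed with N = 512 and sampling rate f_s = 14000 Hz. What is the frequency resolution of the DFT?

DFT frequency resolution = f_s / N
= 14000 / 512 = 875/32 Hz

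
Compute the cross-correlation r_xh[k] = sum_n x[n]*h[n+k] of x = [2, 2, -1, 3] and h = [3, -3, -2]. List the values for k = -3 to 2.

Both sequences indexed from 0 and zero outside their support.
Lags with overlap: k = -3 to 2.
  r_xh[-3] = x[3]*h[0] = 9
  r_xh[-2] = x[2]*h[0] + x[3]*h[1] = -12
  r_xh[-1] = x[1]*h[0] + x[2]*h[1] + x[3]*h[2] = 3
  r_xh[0] = x[0]*h[0] + x[1]*h[1] + x[2]*h[2] = 2
  r_xh[1] = x[0]*h[1] + x[1]*h[2] = -10
  r_xh[2] = x[0]*h[2] = -4
r_xh = [9, -12, 3, 2, -10, -4] (for k = -3, ..., 2)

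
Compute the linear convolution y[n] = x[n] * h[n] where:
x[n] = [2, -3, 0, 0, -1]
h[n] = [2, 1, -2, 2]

y[n] = sum_k x[k]*h[n-k]. Output length = len(x) + len(h) - 1 = 5 + 4 - 1 = 8.
y[0] = 2*2 = 4
y[1] = -3*2 + 2*1 = -4
y[2] = 0*2 + -3*1 + 2*-2 = -7
y[3] = 0*2 + 0*1 + -3*-2 + 2*2 = 10
y[4] = -1*2 + 0*1 + 0*-2 + -3*2 = -8
y[5] = -1*1 + 0*-2 + 0*2 = -1
y[6] = -1*-2 + 0*2 = 2
y[7] = -1*2 = -2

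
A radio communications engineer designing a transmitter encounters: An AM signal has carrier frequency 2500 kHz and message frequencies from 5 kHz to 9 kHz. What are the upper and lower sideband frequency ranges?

Upper sideband (USB) = fc + [fm_low, fm_high] = 2500 + [5, 9] = [2505, 2509] kHz
Lower sideband (LSB) = fc - [fm_high, fm_low] = 2500 - [9, 5] = [2491, 2495] kHz
Total occupied spectrum: 2491 kHz to 2509 kHz (plus carrier at 2500 kHz)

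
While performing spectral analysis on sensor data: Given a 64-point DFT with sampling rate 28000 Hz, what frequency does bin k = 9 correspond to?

The frequency of DFT bin k is: f_k = k * f_s / N
f_9 = 9 * 28000 / 64 = 7875/2 Hz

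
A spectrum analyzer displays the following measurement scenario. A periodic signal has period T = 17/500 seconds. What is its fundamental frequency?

The fundamental frequency is the reciprocal of the period.
f = 1/T = 1/(17/500) = 500/17 Hz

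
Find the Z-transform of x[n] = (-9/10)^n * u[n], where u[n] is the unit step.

The Z-transform of a^n * u[n] is z/(z-a) for |z| > |a|.
Here a = -9/10, so X(z) = z/(z - (-9/10)) = 10z/(10z + 9)
ROC: |z| > 9/10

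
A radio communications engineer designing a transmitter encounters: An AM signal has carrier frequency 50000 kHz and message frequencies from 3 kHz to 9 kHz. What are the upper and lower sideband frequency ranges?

Upper sideband (USB) = fc + [fm_low, fm_high] = 50000 + [3, 9] = [50003, 50009] kHz
Lower sideband (LSB) = fc - [fm_high, fm_low] = 50000 - [9, 3] = [49991, 49997] kHz
Total occupied spectrum: 49991 kHz to 50009 kHz (plus carrier at 50000 kHz)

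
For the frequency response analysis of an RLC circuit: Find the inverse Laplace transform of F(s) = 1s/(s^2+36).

Standard pair: s/(s^2+w^2) <-> cos(wt)*u(t)
With k=1, w=6: f(t) = cos(6t)*u(t)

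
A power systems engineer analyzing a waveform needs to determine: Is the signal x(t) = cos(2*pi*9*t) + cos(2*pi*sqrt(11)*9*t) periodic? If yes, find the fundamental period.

f1 = 9 Hz, f2 = 9*sqrt(11) Hz
Ratio f2/f1 = sqrt(11), which is irrational.
Since the frequency ratio is irrational, no common period exists.
The signal is not periodic.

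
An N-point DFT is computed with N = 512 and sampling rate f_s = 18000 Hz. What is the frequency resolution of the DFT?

DFT frequency resolution = f_s / N
= 18000 / 512 = 1125/32 Hz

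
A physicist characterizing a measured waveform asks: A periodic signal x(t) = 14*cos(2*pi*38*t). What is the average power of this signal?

Average power of A*cos(wt) is A^2/2.
P = 14^2 / 2 = 196/2 = 98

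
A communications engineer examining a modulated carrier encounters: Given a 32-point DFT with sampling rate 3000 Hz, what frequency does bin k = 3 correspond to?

The frequency of DFT bin k is: f_k = k * f_s / N
f_3 = 3 * 3000 / 32 = 1125/4 Hz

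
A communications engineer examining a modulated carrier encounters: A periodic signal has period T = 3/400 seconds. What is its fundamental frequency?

The fundamental frequency is the reciprocal of the period.
f = 1/T = 1/(3/400) = 400/3 Hz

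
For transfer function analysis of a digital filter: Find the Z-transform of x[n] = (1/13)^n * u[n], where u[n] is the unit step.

The Z-transform of a^n * u[n] is z/(z-a) for |z| > |a|.
Here a = 1/13, so X(z) = z/(z - (1/13)) = 13z/(13z - 1)
ROC: |z| > 1/13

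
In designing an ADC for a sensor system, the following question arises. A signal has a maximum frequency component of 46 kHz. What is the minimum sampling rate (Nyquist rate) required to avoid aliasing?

By the Nyquist-Shannon sampling theorem,
the minimum sampling rate (Nyquist rate) must be at least 2 * f_max.
Nyquist rate = 2 * 46 kHz = 92 kHz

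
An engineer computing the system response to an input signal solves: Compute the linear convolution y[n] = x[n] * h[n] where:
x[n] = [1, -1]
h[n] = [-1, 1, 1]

y[n] = sum_k x[k]*h[n-k]. Output length = len(x) + len(h) - 1 = 2 + 3 - 1 = 4.
y[0] = 1*-1 = -1
y[1] = -1*-1 + 1*1 = 2
y[2] = -1*1 + 1*1 = 0
y[3] = -1*1 = -1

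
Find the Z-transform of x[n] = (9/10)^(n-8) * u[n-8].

Time-shifting property: if X(z) = Z{x[n]}, then Z{x[n-d]} = z^(-d) * X(z)
X(z) = z/(z - 9/10) for x[n] = (9/10)^n * u[n]
Z{x[n-8]} = z^(-8) * z/(z - 9/10) = z^(-7)/(z - 9/10)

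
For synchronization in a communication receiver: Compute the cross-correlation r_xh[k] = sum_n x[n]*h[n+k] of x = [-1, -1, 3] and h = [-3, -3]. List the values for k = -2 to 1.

Both sequences indexed from 0 and zero outside their support.
Lags with overlap: k = -2 to 1.
  r_xh[-2] = x[2]*h[0] = -9
  r_xh[-1] = x[1]*h[0] + x[2]*h[1] = -6
  r_xh[0] = x[0]*h[0] + x[1]*h[1] = 6
  r_xh[1] = x[0]*h[1] = 3
r_xh = [-9, -6, 6, 3] (for k = -2, ..., 1)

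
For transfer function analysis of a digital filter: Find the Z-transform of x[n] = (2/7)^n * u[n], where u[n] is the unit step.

The Z-transform of a^n * u[n] is z/(z-a) for |z| > |a|.
Here a = 2/7, so X(z) = z/(z - (2/7)) = 7z/(7z - 2)
ROC: |z| > 2/7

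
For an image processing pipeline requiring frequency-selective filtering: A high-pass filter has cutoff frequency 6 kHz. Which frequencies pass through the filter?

A high-pass filter passes all frequencies above the cutoff frequency 6 kHz and attenuates lower frequencies.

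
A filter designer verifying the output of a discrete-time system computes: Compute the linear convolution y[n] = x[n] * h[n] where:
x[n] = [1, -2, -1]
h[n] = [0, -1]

y[n] = sum_k x[k]*h[n-k]. Output length = len(x) + len(h) - 1 = 3 + 2 - 1 = 4.
y[0] = 1*0 = 0
y[1] = -2*0 + 1*-1 = -1
y[2] = -1*0 + -2*-1 = 2
y[3] = -1*-1 = 1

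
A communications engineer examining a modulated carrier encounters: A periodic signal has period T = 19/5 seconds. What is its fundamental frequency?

The fundamental frequency is the reciprocal of the period.
f = 1/T = 1/(19/5) = 5/19 Hz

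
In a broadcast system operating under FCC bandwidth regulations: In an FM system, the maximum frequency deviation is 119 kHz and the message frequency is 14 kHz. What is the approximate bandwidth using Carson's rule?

Carson's rule: BW = 2*(delta_f + f_m)
= 2*(119 + 14) kHz = 266 kHz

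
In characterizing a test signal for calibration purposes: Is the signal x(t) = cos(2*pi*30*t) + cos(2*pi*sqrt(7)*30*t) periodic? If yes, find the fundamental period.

f1 = 30 Hz, f2 = 30*sqrt(7) Hz
Ratio f2/f1 = sqrt(7), which is irrational.
Since the frequency ratio is irrational, no common period exists.
The signal is not periodic.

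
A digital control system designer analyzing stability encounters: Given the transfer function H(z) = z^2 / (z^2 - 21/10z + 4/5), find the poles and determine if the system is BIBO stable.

Poles are roots of the denominator: z^2 - 21/10z + 4/5 = 0.
Quadratic formula: z = [-(-21/10) +/- sqrt((-21/10)^2 - 4*(4/5))] / 2
Discriminant = 441/100 - 16/5 = 121/100; sqrt = 11/10.
z = (21/10 +/- 11/10) / 2 => z = 8/5 or z = 1/2.
|p1| = 8/5, |p2| = 1/2.
For BIBO stability, all poles must lie inside the unit circle (|p| < 1).
System is UNSTABLE since at least one |p| >= 1.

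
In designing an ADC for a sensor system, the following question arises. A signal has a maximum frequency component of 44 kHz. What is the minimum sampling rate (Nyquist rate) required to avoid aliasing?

By the Nyquist-Shannon sampling theorem,
the minimum sampling rate (Nyquist rate) must be at least 2 * f_max.
Nyquist rate = 2 * 44 kHz = 88 kHz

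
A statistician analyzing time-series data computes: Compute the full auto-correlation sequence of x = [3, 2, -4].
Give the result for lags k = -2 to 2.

r_xx[k] = sum_m x[m]*x[m+k], indexed from 0, for k = -2 to 2:
  r_xx[-2] = x[2]*x[0] = -12
  r_xx[-1] = x[1]*x[0] + x[2]*x[1] = -2
  r_xx[0] = x[0]*x[0] + x[1]*x[1] + x[2]*x[2] = 29
  r_xx[1] = x[0]*x[1] + x[1]*x[2] = -2
  r_xx[2] = x[0]*x[2] = -12
r_xx = [-12, -2, 29, -2, -12]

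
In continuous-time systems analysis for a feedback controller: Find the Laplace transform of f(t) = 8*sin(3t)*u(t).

Standard pair: sin(wt)*u(t) <-> w/(s^2+w^2)
With w = 3: L{8*sin(3t)*u(t)} = 24/(s^2+9)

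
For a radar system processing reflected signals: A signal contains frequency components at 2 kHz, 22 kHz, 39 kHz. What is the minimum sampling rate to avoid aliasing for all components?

The highest frequency component is f_max = 39 kHz.
Nyquist rate = 2 * f_max = 2 * 39 kHz = 78 kHz.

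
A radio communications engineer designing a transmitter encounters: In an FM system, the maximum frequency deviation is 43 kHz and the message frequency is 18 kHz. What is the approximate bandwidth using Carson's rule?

Carson's rule: BW = 2*(delta_f + f_m)
= 2*(43 + 18) kHz = 122 kHz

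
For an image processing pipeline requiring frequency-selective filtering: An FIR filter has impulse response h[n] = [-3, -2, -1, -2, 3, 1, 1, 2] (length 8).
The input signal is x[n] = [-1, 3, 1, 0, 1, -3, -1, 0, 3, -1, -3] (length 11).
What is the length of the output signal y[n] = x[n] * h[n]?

For linear convolution, the output length is:
len(y) = len(x) + len(h) - 1 = 11 + 8 - 1 = 18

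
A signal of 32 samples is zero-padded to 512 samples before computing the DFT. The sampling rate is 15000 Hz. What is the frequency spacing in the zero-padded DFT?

Original DFT: N = 32, resolution = f_s/N = 15000/32 = 1875/4 Hz
Zero-padded DFT: N = 512, resolution = f_s/N = 15000/512 = 1875/64 Hz
Zero-padding interpolates the spectrum (finer frequency grid)
but does NOT improve the true spectral resolution (ability to resolve close frequencies).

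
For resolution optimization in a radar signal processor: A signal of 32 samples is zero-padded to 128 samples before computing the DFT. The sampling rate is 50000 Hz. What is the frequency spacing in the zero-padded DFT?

Original DFT: N = 32, resolution = f_s/N = 50000/32 = 3125/2 Hz
Zero-padded DFT: N = 128, resolution = f_s/N = 50000/128 = 3125/8 Hz
Zero-padding interpolates the spectrum (finer frequency grid)
but does NOT improve the true spectral resolution (ability to resolve close frequencies).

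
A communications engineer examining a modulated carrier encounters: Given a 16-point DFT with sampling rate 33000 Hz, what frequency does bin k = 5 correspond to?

The frequency of DFT bin k is: f_k = k * f_s / N
f_5 = 5 * 33000 / 16 = 20625/2 Hz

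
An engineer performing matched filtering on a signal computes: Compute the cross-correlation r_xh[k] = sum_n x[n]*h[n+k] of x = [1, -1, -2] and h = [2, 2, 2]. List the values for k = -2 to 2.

Both sequences indexed from 0 and zero outside their support.
Lags with overlap: k = -2 to 2.
  r_xh[-2] = x[2]*h[0] = -4
  r_xh[-1] = x[1]*h[0] + x[2]*h[1] = -6
  r_xh[0] = x[0]*h[0] + x[1]*h[1] + x[2]*h[2] = -4
  r_xh[1] = x[0]*h[1] + x[1]*h[2] = 0
  r_xh[2] = x[0]*h[2] = 2
r_xh = [-4, -6, -4, 0, 2] (for k = -2, ..., 2)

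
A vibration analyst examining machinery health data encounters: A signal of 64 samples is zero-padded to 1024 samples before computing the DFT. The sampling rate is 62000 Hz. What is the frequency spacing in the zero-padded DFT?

Original DFT: N = 64, resolution = f_s/N = 62000/64 = 3875/4 Hz
Zero-padded DFT: N = 1024, resolution = f_s/N = 62000/1024 = 3875/64 Hz
Zero-padding interpolates the spectrum (finer frequency grid)
but does NOT improve the true spectral resolution (ability to resolve close frequencies).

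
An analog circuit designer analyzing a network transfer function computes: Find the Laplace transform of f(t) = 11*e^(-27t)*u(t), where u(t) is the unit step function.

Standard Laplace transform pair:
e^(-at)*u(t) <-> 1/(s+a)
With a = 27: L{11*e^(-27t)*u(t)} = 11/(s+27), ROC: Re(s) > -27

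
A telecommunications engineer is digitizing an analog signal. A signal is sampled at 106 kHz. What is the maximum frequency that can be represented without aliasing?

The maximum frequency that can be represented without aliasing
is the Nyquist frequency: f_max = f_s / 2 = 106 kHz / 2 = 53 kHz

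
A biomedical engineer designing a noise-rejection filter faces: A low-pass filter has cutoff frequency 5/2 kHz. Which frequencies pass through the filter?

A low-pass filter passes all frequencies below the cutoff frequency 5/2 kHz and attenuates higher frequencies.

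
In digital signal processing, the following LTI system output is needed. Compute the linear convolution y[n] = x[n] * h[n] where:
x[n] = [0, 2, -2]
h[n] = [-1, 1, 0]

y[n] = sum_k x[k]*h[n-k]. Output length = len(x) + len(h) - 1 = 3 + 3 - 1 = 5.
y[0] = 0*-1 = 0
y[1] = 2*-1 + 0*1 = -2
y[2] = -2*-1 + 2*1 + 0*0 = 4
y[3] = -2*1 + 2*0 = -2
y[4] = -2*0 = 0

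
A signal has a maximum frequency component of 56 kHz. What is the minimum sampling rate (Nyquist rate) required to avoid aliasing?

By the Nyquist-Shannon sampling theorem,
the minimum sampling rate (Nyquist rate) must be at least 2 * f_max.
Nyquist rate = 2 * 56 kHz = 112 kHz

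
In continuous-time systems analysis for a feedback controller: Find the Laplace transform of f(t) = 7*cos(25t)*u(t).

Standard pair: cos(wt)*u(t) <-> s/(s^2+w^2)
With w = 25: L{7*cos(25t)*u(t)} = 7s/(s^2+625)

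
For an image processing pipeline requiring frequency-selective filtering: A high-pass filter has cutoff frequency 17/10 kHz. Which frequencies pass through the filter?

A high-pass filter passes all frequencies above the cutoff frequency 17/10 kHz and attenuates lower frequencies.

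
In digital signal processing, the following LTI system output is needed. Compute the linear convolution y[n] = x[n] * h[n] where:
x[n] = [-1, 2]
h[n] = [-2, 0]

y[n] = sum_k x[k]*h[n-k]. Output length = len(x) + len(h) - 1 = 2 + 2 - 1 = 3.
y[0] = -1*-2 = 2
y[1] = 2*-2 + -1*0 = -4
y[2] = 2*0 = 0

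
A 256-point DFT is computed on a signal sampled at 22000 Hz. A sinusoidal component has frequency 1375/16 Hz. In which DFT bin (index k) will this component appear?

DFT frequency resolution = f_s/N = 22000/256 = 1375/16 Hz
Bin index k = f_signal / resolution = 1375/16 / 1375/16 = 1
The signal frequency 1375/16 Hz falls in DFT bin k = 1.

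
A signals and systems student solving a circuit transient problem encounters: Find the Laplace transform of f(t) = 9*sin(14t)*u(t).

Standard pair: sin(wt)*u(t) <-> w/(s^2+w^2)
With w = 14: L{9*sin(14t)*u(t)} = 126/(s^2+196)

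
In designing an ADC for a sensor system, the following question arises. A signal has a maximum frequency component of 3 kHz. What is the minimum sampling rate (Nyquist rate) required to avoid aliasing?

By the Nyquist-Shannon sampling theorem,
the minimum sampling rate (Nyquist rate) must be at least 2 * f_max.
Nyquist rate = 2 * 3 kHz = 6 kHz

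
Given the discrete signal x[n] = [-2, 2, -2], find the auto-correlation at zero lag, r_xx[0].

The auto-correlation at zero lag r_xx[0] equals the signal energy.
r_xx[0] = sum of x[n]^2 = (-2)^2 + 2^2 + (-2)^2
= 4 + 4 + 4 = 12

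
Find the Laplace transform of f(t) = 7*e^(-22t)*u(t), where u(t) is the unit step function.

Standard Laplace transform pair:
e^(-at)*u(t) <-> 1/(s+a)
With a = 22: L{7*e^(-22t)*u(t)} = 7/(s+22), ROC: Re(s) > -22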